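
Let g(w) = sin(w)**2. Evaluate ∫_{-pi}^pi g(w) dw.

pi

Use the identity sin^2(w) = (1 - cos(2*w))/2.
An antiderivative is F(w) = w/2 - sin(2*w)/4.
Then F(pi) - F(-pi) = (pi/2) - (-pi/2) = pi.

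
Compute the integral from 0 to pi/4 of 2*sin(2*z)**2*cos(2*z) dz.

1/3

Let u = sin(2*z), so du = 2*cos(2*z) dz. When z = 0, u = 0; when z = pi/4, u = 1.
The integral becomes ∫ u**2 du from 0 to 1, with antiderivative u**3/3.
Back in z: F(z) = sin(2*z)**3/3.
Then F(pi/4) - F(0) = (1/3) - (0) = 1/3.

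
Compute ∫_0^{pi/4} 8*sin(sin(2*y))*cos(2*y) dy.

Let u = sin(2*y), so du = 2*cos(2*y) dy. When y = 0, u = 0; when y = pi/4, u = 1.
The integral becomes 4·∫ sin(u) du from 0 to 1, with antiderivative -4*cos(u).
Back in y: F(y) = -4*cos(sin(2*y)).
Then F(pi/4) - F(0) = (-4*cos(1)) - (-4) = 4 - 4*cos(1).

4 - 4*cos(1)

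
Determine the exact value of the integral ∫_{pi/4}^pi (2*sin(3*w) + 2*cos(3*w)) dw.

2/3 - 2*sqrt(2)/3

An antiderivative is F(w) = 2*sin(3*w)/3 - 2*cos(3*w)/3.
Then F(pi) - F(pi/4) = (2/3) - (2*sqrt(2)/3) = 2/3 - 2*sqrt(2)/3.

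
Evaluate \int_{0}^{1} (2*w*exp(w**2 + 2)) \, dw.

-exp(2) + exp(3)

Let u = w**2 + 2, so du = 2*w dw. When w = 0, u = 2; when w = 1, u = 3.
The integral becomes ∫ exp(u) du from 2 to 3, with antiderivative exp(u).
Back in w: F(w) = exp(w**2 + 2).
Then F(1) - F(0) = (exp(3)) - (exp(2)) = -exp(2) + exp(3).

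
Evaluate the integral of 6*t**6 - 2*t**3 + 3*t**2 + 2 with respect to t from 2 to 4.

By the power rule, an antiderivative is F(t) = 6*t**7/7 - t**4/2 + t**3 + 2*t.
Then F(4) - F(2) = (97912/7) - (796/7) = 97116/7.

97116/7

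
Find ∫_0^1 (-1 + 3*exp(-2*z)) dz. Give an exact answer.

An antiderivative is F(z) = -z - 3*exp(-2*z)/2.
Then F(1) - F(0) = (-1 - 3*exp(-2)/2) - (-3/2) = (-3 + exp(2))*exp(-2)/2.

(-3 + exp(2))*exp(-2)/2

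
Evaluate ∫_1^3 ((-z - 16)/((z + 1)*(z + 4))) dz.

Factor the denominator: z**2 + 5*z + 4 = (z + 4)(z + 1).
Partial fractions: (-z - 16)/((z + 1)*(z + 4)) = 4/(z + 4) - 5/(z + 1).
An antiderivative is F(z) = -5*log(z + 1) + 4*log(z + 4).
Then F(3) - F(1) = (-10*log(2) + 4*log(7)) - (-5*log(2) + 4*log(5)) = -4*log(5) - 5*log(2) + 4*log(7).

-4*log(5) - 5*log(2) + 4*log(7)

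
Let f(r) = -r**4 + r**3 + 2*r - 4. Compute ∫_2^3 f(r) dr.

By the power rule, an antiderivative is F(r) = -r**5/5 + r**4/4 + r**2 - 4*r.
Then F(3) - F(2) = (-627/20) - (-32/5) = -499/20.

-499/20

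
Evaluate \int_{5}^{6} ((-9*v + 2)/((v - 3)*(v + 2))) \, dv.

Factor the denominator: v**2 - v - 6 = (v + 2)(v - 3).
Partial fractions: (-9*v + 2)/((v - 3)*(v + 2)) = -4/(v + 2) - 5/(v - 3).
An antiderivative is F(v) = -5*log(v - 3) - 4*log(v + 2).
Then F(6) - F(5) = (-12*log(2) - 5*log(3)) - (-4*log(7) - 5*log(2)) = -5*log(3) - 7*log(2) + 4*log(7).

-5*log(3) - 7*log(2) + 4*log(7)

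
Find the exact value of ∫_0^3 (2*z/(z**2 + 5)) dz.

log(14/5)

Let u = z**2 + 5, so du = 2*z dz. When z = 0, u = 5; when z = 3, u = 14.
The integral becomes ∫ 1/u du from 5 to 14, with antiderivative log(u).
Back in z: F(z) = log(z**2 + 5).
Then F(3) - F(0) = (log(14)) - (log(5)) = log(14/5).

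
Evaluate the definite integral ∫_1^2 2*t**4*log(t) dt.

Integrate by parts once (u = ln t, dv = 2*t**4 dt).
An antiderivative is F(t) = 2*t**5*(5*log(t) - 1)/25.
Then F(2) - F(1) = (-64/25 + 64*log(2)/5) - (-2/25) = -62/25 + 64*log(2)/5.

-62/25 + 64*log(2)/5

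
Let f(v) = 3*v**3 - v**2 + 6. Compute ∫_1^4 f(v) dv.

By the power rule, an antiderivative is F(v) = 3*v**4/4 - v**3/3 + 6*v.
Then F(4) - F(1) = (584/3) - (77/12) = 753/4.

753/4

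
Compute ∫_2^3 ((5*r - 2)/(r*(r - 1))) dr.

log(18)

Factor the denominator: r**2 - r = r(r - 1).
Partial fractions: (5*r - 2)/(r*(r - 1)) = 2/r + 3/(r - 1).
An antiderivative is F(r) = 2*log(r) + 3*log(r - 1).
Then F(3) - F(2) = (log(72)) - (log(4)) = log(18).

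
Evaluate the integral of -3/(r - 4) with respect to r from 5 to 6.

-log(8)

An antiderivative is F(r) = -3*log(r - 4).
Then F(6) - F(5) = (-log(8)) - (0) = -log(8).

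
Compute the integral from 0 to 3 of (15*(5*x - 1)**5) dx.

7529535/2

Let u = 5*x - 1, so du = 5 dx. When x = 0, u = -1; when x = 3, u = 14.
The integral becomes 3·∫ u**5 du from -1 to 14, with antiderivative u**6/2.
Back in x: F(x) = (5*x - 1)**6/2.
Then F(3) - F(0) = (3764768) - (1/2) = 7529535/2.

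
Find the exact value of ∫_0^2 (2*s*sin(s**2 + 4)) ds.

cos(4) - cos(8)

Let u = s**2 + 4, so du = 2*s ds. When s = 0, u = 4; when s = 2, u = 8.
The integral becomes ∫ sin(u) du from 4 to 8, with antiderivative -cos(u).
Back in s: F(s) = -cos(s**2 + 4).
Then F(2) - F(0) = (-cos(8)) - (-cos(4)) = cos(4) - cos(8).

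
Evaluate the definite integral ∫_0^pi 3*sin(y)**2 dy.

3*pi/2

Use the identity sin^2(y) = (1 - cos(2*y))/2.
An antiderivative is F(y) = 3*y/2 - 3*sin(2*y)/4.
Then F(pi) - F(0) = (3*pi/2) - (0) = 3*pi/2.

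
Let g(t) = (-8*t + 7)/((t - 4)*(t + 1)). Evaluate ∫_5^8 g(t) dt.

-7*log(2) - 3*log(3)

Factor the denominator: t**2 - 3*t - 4 = (t + 1)(t - 4).
Partial fractions: (-8*t + 7)/((t - 4)*(t + 1)) = -3/(t + 1) - 5/(t - 4).
An antiderivative is F(t) = -5*log(t - 4) - 3*log(t + 1).
Then F(8) - F(5) = (-10*log(2) - 6*log(3)) - (-3*log(3) - 3*log(2)) = -7*log(2) - 3*log(3).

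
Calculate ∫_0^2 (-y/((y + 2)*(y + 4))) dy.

Factor the denominator: y**2 + 6*y + 8 = (y + 4)(y + 2).
Partial fractions: -y/((y + 2)*(y + 4)) = -2/(y + 4) + 1/(y + 2).
An antiderivative is F(y) = log(y + 2) - 2*log(y + 4).
Then F(2) - F(0) = (-log(9)) - (-log(8)) = log(8/9).

log(8/9)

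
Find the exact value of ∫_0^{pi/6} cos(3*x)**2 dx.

Use the identity cos^2(3*x) = (1 + cos(6*x))/2.
An antiderivative is F(x) = x/2 + sin(6*x)/12.
Then F(pi/6) - F(0) = (pi/12) - (0) = pi/12.

pi/12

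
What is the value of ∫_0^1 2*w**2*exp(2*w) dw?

-1/2 + exp(2)/2

Integrate by parts twice (u = w^2, dv = 2*exp(2*w) dw).
An antiderivative is F(w) = (2*w**2 - 2*w + 1)*exp(2*w)/2.
Then F(1) - F(0) = (exp(2)/2) - (1/2) = -1/2 + exp(2)/2.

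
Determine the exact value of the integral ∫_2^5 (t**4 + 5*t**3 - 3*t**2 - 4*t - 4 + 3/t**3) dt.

By the power rule, an antiderivative is F(t) = t**5/5 + 5*t**4/4 - t**3 - 2*t**2 - 4*t - 3/(2*t**2).
Then F(5) - F(2) = (121119/100) - (81/40) = 241833/200.

241833/200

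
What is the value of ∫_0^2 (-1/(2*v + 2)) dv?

An antiderivative is F(v) = -log(2*v + 2)/2.
Then F(2) - F(0) = (-log(6)/2) - (-log(2)/2) = -log(6)/2 + log(2)/2.

-log(6)/2 + log(2)/2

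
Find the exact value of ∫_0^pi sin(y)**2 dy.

pi/2

Use the identity sin^2(y) = (1 - cos(2*y))/2.
An antiderivative is F(y) = y/2 - sin(2*y)/4.
Then F(pi) - F(0) = (pi/2) - (0) = pi/2.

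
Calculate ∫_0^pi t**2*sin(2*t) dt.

Integrate by parts twice (u = t^2, dv = sin(2*t) dt).
An antiderivative is F(t) = -t**2*cos(2*t)/2 + t*sin(2*t)/2 + cos(2*t)/4.
Then F(pi) - F(0) = (1/4 - pi**2/2) - (1/4) = -pi**2/2.

-pi**2/2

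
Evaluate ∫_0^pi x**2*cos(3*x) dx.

Integrate by parts twice (u = x^2, dv = cos(3*x) dx).
An antiderivative is F(x) = x**2*sin(3*x)/3 + 2*x*cos(3*x)/9 - 2*sin(3*x)/27.
Then F(pi) - F(0) = (-2*pi/9) - (0) = -2*pi/9.

-2*pi/9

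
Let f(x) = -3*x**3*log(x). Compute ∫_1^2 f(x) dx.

45/16 - 12*log(2)

Integrate by parts once (u = ln x, dv = -3*x**3 dx).
An antiderivative is F(x) = -3*x**4*(4*log(x) - 1)/16.
Then F(2) - F(1) = (3 - 12*log(2)) - (3/16) = 45/16 - 12*log(2).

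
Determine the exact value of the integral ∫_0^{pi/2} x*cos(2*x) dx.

-1/2

Integrate by parts once (u = x, dv = cos(2*x) dx).
An antiderivative is F(x) = x*sin(2*x)/2 + cos(2*x)/4.
Then F(pi/2) - F(0) = (-1/4) - (1/4) = -1/2.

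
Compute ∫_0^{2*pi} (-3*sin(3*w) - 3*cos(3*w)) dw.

An antiderivative is F(w) = -sin(3*w) + cos(3*w).
Then F(2*pi) - F(0) = (1) - (1) = 0.

0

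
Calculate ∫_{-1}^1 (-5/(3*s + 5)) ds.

An antiderivative is F(s) = -5*log(3*s + 5)/3.
Then F(1) - F(-1) = (-log(32)) - (-5*log(2)/3) = -10*log(2)/3.

-10*log(2)/3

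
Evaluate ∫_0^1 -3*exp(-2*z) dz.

An antiderivative is F(z) = 3*exp(-2*z)/2.
Then F(1) - F(0) = (3*exp(-2)/2) - (3/2) = -3/2 + 3*exp(-2)/2.

-3/2 + 3*exp(-2)/2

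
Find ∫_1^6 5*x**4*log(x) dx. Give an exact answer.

Integrate by parts once (u = ln x, dv = 5*x**4 dx).
An antiderivative is F(x) = x**5*(5*log(x) - 1)/5.
Then F(6) - F(1) = (-7776/5 + 7776*log(2) + 7776*log(3)) - (-1/5) = -1555 + 7776*log(2) + 7776*log(3).

-1555 + 7776*log(2) + 7776*log(3)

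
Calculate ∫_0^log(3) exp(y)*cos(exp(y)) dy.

Let u = exp(y), so du = exp(y) dy. When y = 0, u = 1; when y = log(3), u = 3.
The integral becomes ∫ cos(u) du from 1 to 3, with antiderivative sin(u).
Back in y: F(y) = sin(exp(y)).
Then F(log(3)) - F(0) = (sin(3)) - (sin(1)) = -sin(1) + sin(3).

-sin(1) + sin(3)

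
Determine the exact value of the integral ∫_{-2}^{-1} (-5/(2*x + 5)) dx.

-5*log(3)/2

An antiderivative is F(x) = -5*log(2*x + 5)/2.
Then F(-1) - F(-2) = (-5*log(3)/2) - (0) = -5*log(3)/2.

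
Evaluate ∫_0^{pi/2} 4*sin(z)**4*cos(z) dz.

Let u = sin(z), so du = cos(z) dz. When z = 0, u = 0; when z = pi/2, u = 1.
The integral becomes 4·∫ u**4 du from 0 to 1, with antiderivative 4*u**5/5.
Back in z: F(z) = 4*sin(z)**5/5.
Then F(pi/2) - F(0) = (4/5) - (0) = 4/5.

4/5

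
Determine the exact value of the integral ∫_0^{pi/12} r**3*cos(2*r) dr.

Integrate by parts 3 times (u = r^3, dv = cos(2*r) dr).
An antiderivative is F(r) = r**3*sin(2*r)/2 + 3*r**2*cos(2*r)/4 - 3*r*sin(2*r)/4 - 3*cos(2*r)/8.
Then F(pi/12) - F(0) = (-3*sqrt(3)/16 - pi/32 + pi**3/6912 + sqrt(3)*pi**2/384) - (-3/8) = -3*sqrt(3)/16 - pi/32 + pi**3/6912 + sqrt(3)*pi**2/384 + 3/8.

-3*sqrt(3)/16 - pi/32 + pi**3/6912 + sqrt(3)*pi**2/384 + 3/8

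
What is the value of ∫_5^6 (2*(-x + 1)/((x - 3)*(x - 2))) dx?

-6*log(3) + 8*log(2)

Factor the denominator: x**2 - 5*x + 6 = (x - 2)(x - 3).
Partial fractions: 2*(-x + 1)/((x - 3)*(x - 2)) = 2/(x - 2) - 4/(x - 3).
An antiderivative is F(x) = -4*log(x - 3) + 2*log(x - 2).
Then F(6) - F(5) = (log(16/81)) - (log(9/16)) = -6*log(3) + 8*log(2).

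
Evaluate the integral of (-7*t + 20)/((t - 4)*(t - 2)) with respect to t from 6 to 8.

-log(54)

Factor the denominator: t**2 - 6*t + 8 = (t - 2)(t - 4).
Partial fractions: (-7*t + 20)/((t - 4)*(t - 2)) = -3/(t - 2) - 4/(t - 4).
An antiderivative is F(t) = -4*log(t - 4) - 3*log(t - 2).
Then F(8) - F(6) = (-11*log(2) - 3*log(3)) - (-10*log(2)) = -log(54).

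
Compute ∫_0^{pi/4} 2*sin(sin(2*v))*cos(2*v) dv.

Let u = sin(2*v), so du = 2*cos(2*v) dv. When v = 0, u = 0; when v = pi/4, u = 1.
The integral becomes ∫ sin(u) du from 0 to 1, with antiderivative -cos(u).
Back in v: F(v) = -cos(sin(2*v)).
Then F(pi/4) - F(0) = (-cos(1)) - (-1) = 1 - cos(1).

1 - cos(1)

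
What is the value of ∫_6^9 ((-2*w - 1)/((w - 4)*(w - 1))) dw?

Factor the denominator: w**2 - 5*w + 4 = (w - 1)(w - 4).
Partial fractions: (-2*w - 1)/((w - 4)*(w - 1)) = 1/(w - 1) - 3/(w - 4).
An antiderivative is F(w) = -3*log(w - 4) + log(w - 1).
Then F(9) - F(6) = (-3*log(5) + 3*log(2)) - (log(5/8)) = -4*log(5) + 6*log(2).

-4*log(5) + 6*log(2)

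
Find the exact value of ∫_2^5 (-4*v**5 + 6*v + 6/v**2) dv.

By the power rule, an antiderivative is F(v) = -2*v**6/3 + 3*v**2 - 6/v.
Then F(5) - F(2) = (-155143/15) - (-101/3) = -51546/5.

-51546/5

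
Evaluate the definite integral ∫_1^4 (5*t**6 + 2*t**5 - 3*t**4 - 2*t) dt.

By the power rule, an antiderivative is F(t) = 5*t**7/7 + t**6/3 - 3*t**5/5 - t**2.
Then F(4) - F(1) = (1305968/105) - (-58/105) = 435342/35.

435342/35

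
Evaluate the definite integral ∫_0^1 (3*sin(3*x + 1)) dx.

Let u = 3*x + 1, so du = 3 dx. When x = 0, u = 1; when x = 1, u = 4.
The integral becomes ∫ sin(u) du from 1 to 4, with antiderivative -cos(u).
Back in x: F(x) = -cos(3*x + 1).
Then F(1) - F(0) = (-cos(4)) - (-cos(1)) = cos(1) - cos(4).

cos(1) - cos(4)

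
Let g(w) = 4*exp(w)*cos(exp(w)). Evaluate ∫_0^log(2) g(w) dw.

Let u = exp(w), so du = exp(w) dw. When w = 0, u = 1; when w = log(2), u = 2.
The integral becomes 4·∫ cos(u) du from 1 to 2, with antiderivative 4*sin(u).
Back in w: F(w) = 4*sin(exp(w)).
Then F(log(2)) - F(0) = (4*sin(2)) - (4*sin(1)) = -4*sin(1) + 4*sin(2).

-4*sin(1) + 4*sin(2)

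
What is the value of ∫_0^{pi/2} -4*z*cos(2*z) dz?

Integrate by parts once (u = z, dv = -4*cos(2*z) dz).
An antiderivative is F(z) = -2*z*sin(2*z) - cos(2*z).
Then F(pi/2) - F(0) = (1) - (-1) = 2.

2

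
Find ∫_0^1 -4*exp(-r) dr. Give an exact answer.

An antiderivative is F(r) = 4*exp(-r).
Then F(1) - F(0) = (4*exp(-1)) - (4) = -4 + 4*exp(-1).

-4 + 4*exp(-1)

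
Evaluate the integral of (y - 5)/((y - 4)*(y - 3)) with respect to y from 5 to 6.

log(9/8)

Factor the denominator: y**2 - 7*y + 12 = (y - 3)(y - 4).
Partial fractions: (y - 5)/((y - 4)*(y - 3)) = 2/(y - 3) - 1/(y - 4).
An antiderivative is F(y) = -log(y - 4) + 2*log(y - 3).
Then F(6) - F(5) = (log(9/2)) - (log(4)) = log(9/8).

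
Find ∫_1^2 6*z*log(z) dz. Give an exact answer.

-9/2 + 12*log(2)

Integrate by parts once (u = ln z, dv = 6*z dz).
An antiderivative is F(z) = 3*z**2*(2*log(z) - 1)/2.
Then F(2) - F(1) = (-6 + 12*log(2)) - (-3/2) = -9/2 + 12*log(2).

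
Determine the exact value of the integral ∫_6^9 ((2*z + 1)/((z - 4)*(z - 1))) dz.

-6*log(2) + 4*log(5)

Factor the denominator: z**2 - 5*z + 4 = (z - 1)(z - 4).
Partial fractions: (2*z + 1)/((z - 4)*(z - 1)) = -1/(z - 1) + 3/(z - 4).
An antiderivative is F(z) = 3*log(z - 4) - log(z - 1).
Then F(9) - F(6) = (-3*log(2) + 3*log(5)) - (log(8/5)) = -6*log(2) + 4*log(5).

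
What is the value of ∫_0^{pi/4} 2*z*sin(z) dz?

sqrt(2)*(4 - pi)/4

Integrate by parts once (u = z, dv = 2*sin(z) dz).
An antiderivative is F(z) = -2*z*cos(z) + 2*sin(z).
Then F(pi/4) - F(0) = (sqrt(2)*(4 - pi)/4) - (0) = sqrt(2)*(4 - pi)/4.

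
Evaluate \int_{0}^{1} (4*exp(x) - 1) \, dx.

An antiderivative is F(x) = -x + 4*exp(x).
Then F(1) - F(0) = (-1 + 4*E) - (4) = -5 + 4*E.

-5 + 4*E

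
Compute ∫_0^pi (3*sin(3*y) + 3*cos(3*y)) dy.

An antiderivative is F(y) = sin(3*y) - cos(3*y).
Then F(pi) - F(0) = (1) - (-1) = 2.

2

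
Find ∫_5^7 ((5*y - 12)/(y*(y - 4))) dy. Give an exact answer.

Factor the denominator: y**2 - 4*y = y(y - 4).
Partial fractions: (5*y - 12)/(y*(y - 4)) = 3/y + 2/(y - 4).
An antiderivative is F(y) = 3*log(y) + 2*log(y - 4).
Then F(7) - F(5) = (2*log(3) + 3*log(7)) - (3*log(5)) = -3*log(5) + 2*log(3) + 3*log(7).

-3*log(5) + 2*log(3) + 3*log(7)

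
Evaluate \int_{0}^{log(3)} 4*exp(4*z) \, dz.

Let u = exp(z), so du = exp(z) dz. When z = 0, u = 1; when z = log(3), u = 3.
The integral becomes 4·∫ u**3 du from 1 to 3, with antiderivative u**4.
Back in z: F(z) = exp(4*z).
Then F(log(3)) - F(0) = (81) - (1) = 80.

80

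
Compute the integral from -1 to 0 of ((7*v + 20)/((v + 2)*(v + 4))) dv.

-4*log(3) + 11*log(2)

Factor the denominator: v**2 + 6*v + 8 = (v + 4)(v + 2).
Partial fractions: (7*v + 20)/((v + 2)*(v + 4)) = 4/(v + 4) + 3/(v + 2).
An antiderivative is F(v) = 3*log(v + 2) + 4*log(v + 4).
Then F(0) - F(-1) = (11*log(2)) - (log(81)) = -4*log(3) + 11*log(2).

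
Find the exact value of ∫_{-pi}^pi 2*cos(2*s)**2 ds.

2*pi

Use the identity cos^2(2*s) = (1 + cos(4*s))/2.
An antiderivative is F(s) = s + sin(4*s)/4.
Then F(pi) - F(-pi) = (pi) - (-pi) = 2*pi.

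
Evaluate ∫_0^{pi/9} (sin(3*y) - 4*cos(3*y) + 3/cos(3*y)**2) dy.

An antiderivative is F(y) = -4*sin(3*y)/3 - cos(3*y)/3 + tan(3*y).
Then F(pi/9) - F(0) = (-1/6 + sqrt(3)/3) - (-1/3) = 1/6 + sqrt(3)/3.

1/6 + sqrt(3)/3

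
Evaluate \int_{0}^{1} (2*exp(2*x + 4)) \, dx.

Let u = 2*x + 4, so du = 2 dx. When x = 0, u = 4; when x = 1, u = 6.
The integral becomes ∫ exp(u) du from 4 to 6, with antiderivative exp(u).
Back in x: F(x) = exp(2*x + 4).
Then F(1) - F(0) = (exp(6)) - (exp(4)) = -exp(4) + exp(6).

-exp(4) + exp(6)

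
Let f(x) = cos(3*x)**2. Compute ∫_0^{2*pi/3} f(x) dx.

Use the identity cos^2(3*x) = (1 + cos(6*x))/2.
An antiderivative is F(x) = x/2 + sin(6*x)/12.
Then F(2*pi/3) - F(0) = (pi/3) - (0) = pi/3.

pi/3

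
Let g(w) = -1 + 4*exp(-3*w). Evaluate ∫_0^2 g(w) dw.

-2/3 - 4*exp(-6)/3

An antiderivative is F(w) = -w - 4*exp(-3*w)/3.
Then F(2) - F(0) = (-2 - 4*exp(-6)/3) - (-4/3) = -2/3 - 4*exp(-6)/3.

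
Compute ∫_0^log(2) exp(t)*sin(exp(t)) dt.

-cos(2) + cos(1)

Let u = exp(t), so du = exp(t) dt. When t = 0, u = 1; when t = log(2), u = 2.
The integral becomes ∫ sin(u) du from 1 to 2, with antiderivative -cos(u).
Back in t: F(t) = -cos(exp(t)).
Then F(log(2)) - F(0) = (-cos(2)) - (-cos(1)) = -cos(2) + cos(1).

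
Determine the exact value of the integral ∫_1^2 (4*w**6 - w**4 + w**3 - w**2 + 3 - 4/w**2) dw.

28891/420

By the power rule, an antiderivative is F(w) = 4*w**7/7 - w**5/5 + w**4/4 - w**3/3 + 3*w + 4/w.
Then F(2) - F(1) = (7988/105) - (3061/420) = 28891/420.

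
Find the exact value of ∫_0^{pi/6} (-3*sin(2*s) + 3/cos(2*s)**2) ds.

-3/4 + 3*sqrt(3)/2

An antiderivative is F(s) = 3*cos(2*s)/2 + 3*tan(2*s)/2.
Then F(pi/6) - F(0) = (3/4 + 3*sqrt(3)/2) - (3/2) = -3/4 + 3*sqrt(3)/2.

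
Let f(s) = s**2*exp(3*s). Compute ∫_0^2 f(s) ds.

-2/27 + 26*exp(6)/27

Integrate by parts twice (u = s^2, dv = exp(3*s) ds).
An antiderivative is F(s) = (9*s**2 - 6*s + 2)*exp(3*s)/27.
Then F(2) - F(0) = (26*exp(6)/27) - (2/27) = -2/27 + 26*exp(6)/27.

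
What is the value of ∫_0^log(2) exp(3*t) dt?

Let u = exp(t), so du = exp(t) dt. When t = 0, u = 1; when t = log(2), u = 2.
The integral becomes ∫ u**2 du from 1 to 2, with antiderivative u**3/3.
Back in t: F(t) = exp(3*t)/3.
Then F(log(2)) - F(0) = (8/3) - (1/3) = 7/3.

7/3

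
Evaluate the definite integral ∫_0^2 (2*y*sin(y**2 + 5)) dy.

Let u = y**2 + 5, so du = 2*y dy. When y = 0, u = 5; when y = 2, u = 9.
The integral becomes ∫ sin(u) du from 5 to 9, with antiderivative -cos(u).
Back in y: F(y) = -cos(y**2 + 5).
Then F(2) - F(0) = (-cos(9)) - (-cos(5)) = cos(5) - cos(9).

cos(5) - cos(9)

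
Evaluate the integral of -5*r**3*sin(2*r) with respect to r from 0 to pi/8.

5*sqrt(2)*(-96*pi - 12*pi**2 + pi**3 + 384)/2048

Integrate by parts 3 times (u = r^3, dv = -5*sin(2*r) dr).
An antiderivative is F(r) = 5*r**3*cos(2*r)/2 - 15*r**2*sin(2*r)/4 - 15*r*cos(2*r)/4 + 15*sin(2*r)/8.
Then F(pi/8) - F(0) = (5*sqrt(2)*(-96*pi - 12*pi**2 + pi**3 + 384)/2048) - (0) = 5*sqrt(2)*(-96*pi - 12*pi**2 + pi**3 + 384)/2048.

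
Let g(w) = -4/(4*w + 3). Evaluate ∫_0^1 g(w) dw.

log(3/7)

An antiderivative is F(w) = -log(4*w + 3).
Then F(1) - F(0) = (-log(7)) - (-log(3)) = log(3/7).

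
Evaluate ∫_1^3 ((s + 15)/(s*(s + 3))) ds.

log(48)

Factor the denominator: s**2 + 3*s = (s + 3)s.
Partial fractions: (s + 15)/(s*(s + 3)) = -4/(s + 3) + 5/s.
An antiderivative is F(s) = 5*log(s) - 4*log(s + 3).
Then F(3) - F(1) = (log(3/16)) - (-8*log(2)) = log(48).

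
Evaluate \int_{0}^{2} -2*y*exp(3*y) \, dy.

Integrate by parts once (u = y, dv = -2*exp(3*y) dy).
An antiderivative is F(y) = (-6*y + 2)*exp(3*y)/9.
Then F(2) - F(0) = (-10*exp(6)/9) - (2/9) = -10*exp(6)/9 - 2/9.

-10*exp(6)/9 - 2/9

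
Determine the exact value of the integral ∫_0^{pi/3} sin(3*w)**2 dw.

pi/6

Use the identity sin^2(3*w) = (1 - cos(6*w))/2.
An antiderivative is F(w) = w/2 - sin(6*w)/12.
Then F(pi/3) - F(0) = (pi/6) - (0) = pi/6.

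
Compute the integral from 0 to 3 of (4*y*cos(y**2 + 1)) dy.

-2*sin(1) + 2*sin(10)

Let u = y**2 + 1, so du = 2*y dy. When y = 0, u = 1; when y = 3, u = 10.
The integral becomes 2·∫ cos(u) du from 1 to 10, with antiderivative 2*sin(u).
Back in y: F(y) = 2*sin(y**2 + 1).
Then F(3) - F(0) = (2*sin(10)) - (2*sin(1)) = -2*sin(1) + 2*sin(10).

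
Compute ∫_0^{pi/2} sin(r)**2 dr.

Use the identity sin^2(r) = (1 - cos(2*r))/2.
An antiderivative is F(r) = r/2 - sin(2*r)/4.
Then F(pi/2) - F(0) = (pi/4) - (0) = pi/4.

pi/4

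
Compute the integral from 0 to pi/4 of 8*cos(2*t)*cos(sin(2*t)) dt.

Let u = sin(2*t), so du = 2*cos(2*t) dt. When t = 0, u = 0; when t = pi/4, u = 1.
The integral becomes 4·∫ cos(u) du from 0 to 1, with antiderivative 4*sin(u).
Back in t: F(t) = 4*sin(sin(2*t)).
Then F(pi/4) - F(0) = (4*sin(1)) - (0) = 4*sin(1).

4*sin(1)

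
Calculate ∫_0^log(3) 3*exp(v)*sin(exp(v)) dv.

Let u = exp(v), so du = exp(v) dv. When v = 0, u = 1; when v = log(3), u = 3.
The integral becomes 3·∫ sin(u) du from 1 to 3, with antiderivative -3*cos(u).
Back in v: F(v) = -3*cos(exp(v)).
Then F(log(3)) - F(0) = (-3*cos(3)) - (-3*cos(1)) = 3*cos(1) - 3*cos(3).

3*cos(1) - 3*cos(3)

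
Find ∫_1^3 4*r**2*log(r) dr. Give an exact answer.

Integrate by parts once (u = ln r, dv = 4*r**2 dr).
An antiderivative is F(r) = 4*r**3*(3*log(r) - 1)/9.
Then F(3) - F(1) = (-12 + 36*log(3)) - (-4/9) = -104/9 + 36*log(3).

-104/9 + 36*log(3)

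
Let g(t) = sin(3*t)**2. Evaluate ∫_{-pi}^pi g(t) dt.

Use the identity sin^2(3*t) = (1 - cos(6*t))/2.
An antiderivative is F(t) = t/2 - sin(6*t)/12.
Then F(pi) - F(-pi) = (pi/2) - (-pi/2) = pi.

pi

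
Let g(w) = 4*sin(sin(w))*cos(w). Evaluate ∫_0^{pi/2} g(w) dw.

Let u = sin(w), so du = cos(w) dw. When w = 0, u = 0; when w = pi/2, u = 1.
The integral becomes 4·∫ sin(u) du from 0 to 1, with antiderivative -4*cos(u).
Back in w: F(w) = -4*cos(sin(w)).
Then F(pi/2) - F(0) = (-4*cos(1)) - (-4) = 4 - 4*cos(1).

4 - 4*cos(1)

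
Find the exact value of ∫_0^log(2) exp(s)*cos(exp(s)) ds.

-sin(1) + sin(2)

Let u = exp(s), so du = exp(s) ds. When s = 0, u = 1; when s = log(2), u = 2.
The integral becomes ∫ cos(u) du from 1 to 2, with antiderivative sin(u).
Back in s: F(s) = sin(exp(s)).
Then F(log(2)) - F(0) = (sin(2)) - (sin(1)) = -sin(1) + sin(2).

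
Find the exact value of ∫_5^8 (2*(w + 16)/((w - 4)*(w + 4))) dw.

Factor the denominator: w**2 - 16 = (w + 4)(w - 4).
Partial fractions: 2*(w + 16)/((w - 4)*(w + 4)) = -3/(w + 4) + 5/(w - 4).
An antiderivative is F(w) = 5*log(w - 4) - 3*log(w + 4).
Then F(8) - F(5) = (log(16/27)) - (-6*log(3)) = 4*log(2) + 3*log(3).

4*log(2) + 3*log(3)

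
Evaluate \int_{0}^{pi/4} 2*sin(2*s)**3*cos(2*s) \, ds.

Let u = sin(2*s), so du = 2*cos(2*s) ds. When s = 0, u = 0; when s = pi/4, u = 1.
The integral becomes ∫ u**3 du from 0 to 1, with antiderivative u**4/4.
Back in s: F(s) = sin(2*s)**4/4.
Then F(pi/4) - F(0) = (1/4) - (0) = 1/4.

1/4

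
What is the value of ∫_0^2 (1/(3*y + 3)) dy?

log(3)/3

An antiderivative is F(y) = log(3*y + 3)/3.
Then F(2) - F(0) = (2*log(3)/3) - (log(3)/3) = log(3)/3.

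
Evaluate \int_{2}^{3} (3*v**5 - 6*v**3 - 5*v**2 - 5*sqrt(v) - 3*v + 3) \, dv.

By the power rule, an antiderivative is F(v) = v**6/2 - 3*v**4/2 - 10*v**(3/2)/3 - 5*v**3/3 - 3*v**2/2 + 3*v.
Then F(3) - F(2) = (387/2 - 10*sqrt(3)) - (-20*sqrt(2)/3 - 16/3) = -10*sqrt(3) + 20*sqrt(2)/3 + 1193/6.

-10*sqrt(3) + 20*sqrt(2)/3 + 1193/6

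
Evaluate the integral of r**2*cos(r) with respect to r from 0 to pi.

-2*pi

Integrate by parts twice (u = r^2, dv = cos(r) dr).
An antiderivative is F(r) = r**2*sin(r) + 2*r*cos(r) - 2*sin(r).
Then F(pi) - F(0) = (-2*pi) - (0) = -2*pi.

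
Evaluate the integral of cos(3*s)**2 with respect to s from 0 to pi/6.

Use the identity cos^2(3*s) = (1 + cos(6*s))/2.
An antiderivative is F(s) = s/2 + sin(6*s)/12.
Then F(pi/6) - F(0) = (pi/12) - (0) = pi/12.

pi/12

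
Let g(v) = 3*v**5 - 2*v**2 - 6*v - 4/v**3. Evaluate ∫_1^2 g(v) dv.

49/3

By the power rule, an antiderivative is F(v) = v**6/2 - 2*v**3/3 - 3*v**2 + 2/v**2.
Then F(2) - F(1) = (91/6) - (-7/6) = 49/3.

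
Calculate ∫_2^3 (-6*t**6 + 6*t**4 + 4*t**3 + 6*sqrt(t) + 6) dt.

By the power rule, an antiderivative is F(t) = -6*t**7/7 + 6*t**5/5 + t**4 + 4*t**(3/2) + 6*t.
Then F(3) - F(2) = (-51939/35 + 12*sqrt(3)) - (-1516/35 + 8*sqrt(2)) = -50423/35 - 8*sqrt(2) + 12*sqrt(3).

-50423/35 - 8*sqrt(2) + 12*sqrt(3)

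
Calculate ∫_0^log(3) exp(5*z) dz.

242/5

Let u = exp(z), so du = exp(z) dz. When z = 0, u = 1; when z = log(3), u = 3.
The integral becomes ∫ u**4 du from 1 to 3, with antiderivative u**5/5.
Back in z: F(z) = exp(5*z)/5.
Then F(log(3)) - F(0) = (243/5) - (1/5) = 242/5.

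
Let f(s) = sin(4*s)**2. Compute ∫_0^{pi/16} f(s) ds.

Use the identity sin^2(4*s) = (1 - cos(8*s))/2.
An antiderivative is F(s) = s/2 - sin(8*s)/16.
Then F(pi/16) - F(0) = (-1/16 + pi/32) - (0) = -1/16 + pi/32.

-1/16 + pi/32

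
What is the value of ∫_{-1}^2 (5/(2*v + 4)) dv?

log(32)

An antiderivative is F(v) = 5*log(2*v + 4)/2.
Then F(2) - F(-1) = (15*log(2)/2) - (5*log(2)/2) = log(32).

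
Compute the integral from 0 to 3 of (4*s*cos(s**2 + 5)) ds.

-2*sin(5) + 2*sin(14)

Let u = s**2 + 5, so du = 2*s ds. When s = 0, u = 5; when s = 3, u = 14.
The integral becomes 2·∫ cos(u) du from 5 to 14, with antiderivative 2*sin(u).
Back in s: F(s) = 2*sin(s**2 + 5).
Then F(3) - F(0) = (2*sin(14)) - (2*sin(5)) = -2*sin(5) + 2*sin(14).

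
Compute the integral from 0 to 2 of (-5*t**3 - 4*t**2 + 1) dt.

By the power rule, an antiderivative is F(t) = -5*t**4/4 - 4*t**3/3 + t.
Then F(2) - F(0) = (-86/3) - (0) = -86/3.

-86/3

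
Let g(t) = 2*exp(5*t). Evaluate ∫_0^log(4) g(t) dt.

Let u = exp(t), so du = exp(t) dt. When t = 0, u = 1; when t = log(4), u = 4.
The integral becomes 2·∫ u**4 du from 1 to 4, with antiderivative 2*u**5/5.
Back in t: F(t) = 2*exp(5*t)/5.
Then F(log(4)) - F(0) = (2048/5) - (2/5) = 2046/5.

2046/5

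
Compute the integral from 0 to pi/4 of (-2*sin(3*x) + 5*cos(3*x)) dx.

-2/3 + sqrt(2)/2

An antiderivative is F(x) = 5*sin(3*x)/3 + 2*cos(3*x)/3.
Then F(pi/4) - F(0) = (sqrt(2)/2) - (2/3) = -2/3 + sqrt(2)/2.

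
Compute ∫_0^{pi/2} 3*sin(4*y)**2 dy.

Use the identity sin^2(4*y) = (1 - cos(8*y))/2.
An antiderivative is F(y) = 3*y/2 - 3*sin(8*y)/16.
Then F(pi/2) - F(0) = (3*pi/4) - (0) = 3*pi/4.

3*pi/4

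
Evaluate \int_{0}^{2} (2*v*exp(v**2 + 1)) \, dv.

-exp(1) + exp(5)

Let u = v**2 + 1, so du = 2*v dv. When v = 0, u = 1; when v = 2, u = 5.
The integral becomes ∫ exp(u) du from 1 to 5, with antiderivative exp(u).
Back in v: F(v) = exp(v**2 + 1).
Then F(2) - F(0) = (exp(5)) - (exp(1)) = -exp(1) + exp(5).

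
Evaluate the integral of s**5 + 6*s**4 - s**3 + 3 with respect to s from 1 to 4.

By the power rule, an antiderivative is F(s) = s**6/6 + 6*s**5/5 - s**4/4 + 3*s.
Then F(4) - F(1) = (27892/15) - (247/60) = 37107/20.

37107/20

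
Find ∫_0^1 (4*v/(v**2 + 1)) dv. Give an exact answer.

Let u = v**2 + 1, so du = 2*v dv. When v = 0, u = 1; when v = 1, u = 2.
The integral becomes 2·∫ 1/u du from 1 to 2, with antiderivative 2*log(u).
Back in v: F(v) = 2*log(v**2 + 1).
Then F(1) - F(0) = (log(4)) - (0) = log(4).

log(4)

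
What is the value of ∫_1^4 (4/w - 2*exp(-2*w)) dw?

An antiderivative is F(w) = 4*log(w) + exp(-2*w).
Then F(4) - F(1) = (exp(-8) + 8*log(2)) - (exp(-2)) = -exp(-2) + exp(-8) + 8*log(2).

-exp(-2) + exp(-8) + 8*log(2)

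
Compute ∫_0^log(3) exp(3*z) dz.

Let u = exp(z), so du = exp(z) dz. When z = 0, u = 1; when z = log(3), u = 3.
The integral becomes ∫ u**2 du from 1 to 3, with antiderivative u**3/3.
Back in z: F(z) = exp(3*z)/3.
Then F(log(3)) - F(0) = (9) - (1/3) = 26/3.

26/3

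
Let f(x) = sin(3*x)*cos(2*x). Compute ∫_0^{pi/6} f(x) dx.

Use the identity sin(3*x)cos(2*x) = [sin(5*x) + sin(x)]/2.
An antiderivative is F(x) = -cos(x)/2 - cos(5*x)/10.
Then F(pi/6) - F(0) = (-sqrt(3)/5) - (-3/5) = 3/5 - sqrt(3)/5.

3/5 - sqrt(3)/5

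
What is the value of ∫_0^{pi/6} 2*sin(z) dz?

2 - sqrt(3)

An antiderivative is F(z) = -2*cos(z).
Then F(pi/6) - F(0) = (-sqrt(3)) - (-2) = 2 - sqrt(3).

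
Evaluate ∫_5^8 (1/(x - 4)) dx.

log(4)

An antiderivative is F(x) = log(x - 4).
Then F(8) - F(5) = (log(4)) - (0) = log(4).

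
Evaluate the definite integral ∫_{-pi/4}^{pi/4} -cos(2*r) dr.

-1

An antiderivative is F(r) = -sin(2*r)/2.
Then F(pi/4) - F(-pi/4) = (-1/2) - (1/2) = -1.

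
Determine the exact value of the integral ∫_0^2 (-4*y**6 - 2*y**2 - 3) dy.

-1774/21

By the power rule, an antiderivative is F(y) = -4*y**7/7 - 2*y**3/3 - 3*y.
Then F(2) - F(0) = (-1774/21) - (0) = -1774/21.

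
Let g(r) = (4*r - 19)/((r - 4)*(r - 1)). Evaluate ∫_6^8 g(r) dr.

Factor the denominator: r**2 - 5*r + 4 = (r - 1)(r - 4).
Partial fractions: (4*r - 19)/((r - 4)*(r - 1)) = 5/(r - 1) - 1/(r - 4).
An antiderivative is F(r) = -log(r - 4) + 5*log(r - 1).
Then F(8) - F(6) = (-2*log(2) + 5*log(7)) - (-log(2) + 5*log(5)) = -5*log(5) - log(2) + 5*log(7).

-5*log(5) - log(2) + 5*log(7)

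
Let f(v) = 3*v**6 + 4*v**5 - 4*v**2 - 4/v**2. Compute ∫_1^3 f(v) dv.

9694/7

By the power rule, an antiderivative is F(v) = 3*v**7/7 + 2*v**6/3 - 4*v**3/3 + 4/v.
Then F(3) - F(1) = (29161/21) - (79/21) = 9694/7.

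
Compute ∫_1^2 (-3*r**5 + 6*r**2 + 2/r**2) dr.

By the power rule, an antiderivative is F(r) = -r**6/2 + 2*r**3 - 2/r.
Then F(2) - F(1) = (-17) - (-1/2) = -33/2.

-33/2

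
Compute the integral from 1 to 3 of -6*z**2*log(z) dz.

Integrate by parts once (u = ln z, dv = -6*z**2 dz).
An antiderivative is F(z) = -2*z**3*(3*log(z) - 1)/3.
Then F(3) - F(1) = (18 - 54*log(3)) - (2/3) = 52/3 - 54*log(3).

52/3 - 54*log(3)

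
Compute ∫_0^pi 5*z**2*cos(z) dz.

Integrate by parts twice (u = z^2, dv = 5*cos(z) dz).
An antiderivative is F(z) = 5*z**2*sin(z) + 10*z*cos(z) - 10*sin(z).
Then F(pi) - F(0) = (-10*pi) - (0) = -10*pi.

-10*pi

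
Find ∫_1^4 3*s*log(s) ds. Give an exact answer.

-45/4 + 48*log(2)

Integrate by parts once (u = ln s, dv = 3*s ds).
An antiderivative is F(s) = 3*s**2*(2*log(s) - 1)/4.
Then F(4) - F(1) = (-12 + 48*log(2)) - (-3/4) = -45/4 + 48*log(2).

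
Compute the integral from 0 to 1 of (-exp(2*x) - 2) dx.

-exp(2)/2 - 3/2

An antiderivative is F(x) = -exp(2*x)/2 - 2*x.
Then F(1) - F(0) = (-exp(2)/2 - 2) - (-1/2) = -exp(2)/2 - 3/2.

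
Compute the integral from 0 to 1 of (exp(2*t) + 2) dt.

3/2 + exp(2)/2

An antiderivative is F(t) = exp(2*t)/2 + 2*t.
Then F(1) - F(0) = (2 + exp(2)/2) - (1/2) = 3/2 + exp(2)/2.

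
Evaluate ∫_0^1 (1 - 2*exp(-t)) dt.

-1 + 2*exp(-1)

An antiderivative is F(t) = t + 2*exp(-t).
Then F(1) - F(0) = (2*exp(-1) + 1) - (2) = -1 + 2*exp(-1).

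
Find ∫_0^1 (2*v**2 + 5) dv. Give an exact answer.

By the power rule, an antiderivative is F(v) = 2*v**3/3 + 5*v.
Then F(1) - F(0) = (17/3) - (0) = 17/3.

17/3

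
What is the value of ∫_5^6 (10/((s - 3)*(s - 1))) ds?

-5*log(5) + 5*log(2) + 5*log(3)

Factor the denominator: s**2 - 4*s + 3 = (s - 1)(s - 3).
Partial fractions: 10/((s - 3)*(s - 1)) = -5/(s - 1) + 5/(s - 3).
An antiderivative is F(s) = 5*log(s - 3) - 5*log(s - 1).
Then F(6) - F(5) = (-5*log(5) + 5*log(3)) - (-log(32)) = -5*log(5) + 5*log(2) + 5*log(3).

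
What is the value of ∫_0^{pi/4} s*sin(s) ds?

Integrate by parts once (u = s, dv = sin(s) ds).
An antiderivative is F(s) = -s*cos(s) + sin(s).
Then F(pi/4) - F(0) = (sqrt(2)*(4 - pi)/8) - (0) = sqrt(2)*(4 - pi)/8.

sqrt(2)*(4 - pi)/8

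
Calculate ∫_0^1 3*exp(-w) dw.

3 - 3*exp(-1)

An antiderivative is F(w) = -3*exp(-w).
Then F(1) - F(0) = (-3*exp(-1)) - (-3) = 3 - 3*exp(-1).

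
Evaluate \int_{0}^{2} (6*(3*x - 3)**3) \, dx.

0

Let u = 3*x - 3, so du = 3 dx. When x = 0, u = -3; when x = 2, u = 3.
The integral becomes 2·∫ u**3 du from -3 to 3, with antiderivative u**4/2.
Back in x: F(x) = (3*x - 3)**4/2.
Then F(2) - F(0) = (81/2) - (81/2) = 0.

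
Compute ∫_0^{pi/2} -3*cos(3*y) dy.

An antiderivative is F(y) = -sin(3*y).
Then F(pi/2) - F(0) = (1) - (0) = 1.

1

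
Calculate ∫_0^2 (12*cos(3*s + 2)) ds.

Let u = 3*s + 2, so du = 3 ds. When s = 0, u = 2; when s = 2, u = 8.
The integral becomes 4·∫ cos(u) du from 2 to 8, with antiderivative 4*sin(u).
Back in s: F(s) = 4*sin(3*s + 2).
Then F(2) - F(0) = (4*sin(8)) - (4*sin(2)) = -4*sin(2) + 4*sin(8).

-4*sin(2) + 4*sin(8)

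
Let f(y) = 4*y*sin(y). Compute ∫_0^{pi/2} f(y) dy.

4

Integrate by parts once (u = y, dv = 4*sin(y) dy).
An antiderivative is F(y) = -4*y*cos(y) + 4*sin(y).
Then F(pi/2) - F(0) = (4) - (0) = 4.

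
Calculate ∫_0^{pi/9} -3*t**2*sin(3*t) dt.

-sqrt(3)*pi/27 + pi**2/162 + 1/9

Integrate by parts twice (u = t^2, dv = -3*sin(3*t) dt).
An antiderivative is F(t) = t**2*cos(3*t) - 2*t*sin(3*t)/3 - 2*cos(3*t)/9.
Then F(pi/9) - F(0) = (-sqrt(3)*pi/27 - 1/9 + pi**2/162) - (-2/9) = -sqrt(3)*pi/27 + pi**2/162 + 1/9.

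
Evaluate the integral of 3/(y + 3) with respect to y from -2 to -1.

An antiderivative is F(y) = 3*log(y + 3).
Then F(-1) - F(-2) = (log(8)) - (0) = log(8).

log(8)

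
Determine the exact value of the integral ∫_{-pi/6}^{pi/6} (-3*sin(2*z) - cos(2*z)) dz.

-sqrt(3)/2

An antiderivative is F(z) = -sin(2*z)/2 + 3*cos(2*z)/2.
Then F(pi/6) - F(-pi/6) = (3/4 - sqrt(3)/4) - (sqrt(3)/4 + 3/4) = -sqrt(3)/2.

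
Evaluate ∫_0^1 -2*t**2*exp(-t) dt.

Integrate by parts twice (u = t^2, dv = -2*exp(-t) dt).
An antiderivative is F(t) = (2*t**2 + 4*t + 4)*exp(-t).
Then F(1) - F(0) = (10*exp(-1)) - (4) = -4 + 10*exp(-1).

-4 + 10*exp(-1)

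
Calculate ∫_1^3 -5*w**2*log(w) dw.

130/9 - 45*log(3)

Integrate by parts once (u = ln w, dv = -5*w**2 dw).
An antiderivative is F(w) = -5*w**3*(3*log(w) - 1)/9.
Then F(3) - F(1) = (15 - 45*log(3)) - (5/9) = 130/9 - 45*log(3).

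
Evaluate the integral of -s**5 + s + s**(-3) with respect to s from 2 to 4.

-21309/32

By the power rule, an antiderivative is F(s) = -s**6/6 + s**2/2 - 1/(2*s**2).
Then F(4) - F(2) = (-64771/96) - (-211/24) = -21309/32.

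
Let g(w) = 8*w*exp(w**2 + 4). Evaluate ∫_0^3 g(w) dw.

-4*(1 - exp(9))*exp(4)

Let u = w**2 + 4, so du = 2*w dw. When w = 0, u = 4; when w = 3, u = 13.
The integral becomes 4·∫ exp(u) du from 4 to 13, with antiderivative 4*exp(u).
Back in w: F(w) = 4*exp(w**2 + 4).
Then F(3) - F(0) = (4*exp(13)) - (4*exp(4)) = -4*(1 - exp(9))*exp(4).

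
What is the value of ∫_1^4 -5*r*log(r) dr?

Integrate by parts once (u = ln r, dv = -5*r dr).
An antiderivative is F(r) = -5*r**2*(2*log(r) - 1)/4.
Then F(4) - F(1) = (20 - 80*log(2)) - (5/4) = 75/4 - 80*log(2).

75/4 - 80*log(2)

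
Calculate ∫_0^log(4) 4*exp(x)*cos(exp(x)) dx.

-4*sin(1) + 4*sin(4)

Let u = exp(x), so du = exp(x) dx. When x = 0, u = 1; when x = log(4), u = 4.
The integral becomes 4·∫ cos(u) du from 1 to 4, with antiderivative 4*sin(u).
Back in x: F(x) = 4*sin(exp(x)).
Then F(log(4)) - F(0) = (4*sin(4)) - (4*sin(1)) = -4*sin(1) + 4*sin(4).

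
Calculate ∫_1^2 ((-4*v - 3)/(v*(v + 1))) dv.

Factor the denominator: v**2 + v = (v + 1)v.
Partial fractions: (-4*v - 3)/(v*(v + 1)) = -1/(v + 1) - 3/v.
An antiderivative is F(v) = -3*log(v) - log(v + 1).
Then F(2) - F(1) = (-log(24)) - (-log(2)) = -log(12).

-log(12)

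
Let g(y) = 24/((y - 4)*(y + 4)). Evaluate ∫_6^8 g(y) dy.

-3*log(3) + 3*log(5)

Factor the denominator: y**2 - 16 = (y + 4)(y - 4).
Partial fractions: 24/((y - 4)*(y + 4)) = -3/(y + 4) + 3/(y - 4).
An antiderivative is F(y) = 3*log(y - 4) - 3*log(y + 4).
Then F(8) - F(6) = (-log(27)) - (-3*log(5)) = -3*log(3) + 3*log(5).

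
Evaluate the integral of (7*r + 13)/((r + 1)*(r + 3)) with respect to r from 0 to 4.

Factor the denominator: r**2 + 4*r + 3 = (r + 3)(r + 1).
Partial fractions: (7*r + 13)/((r + 1)*(r + 3)) = 4/(r + 3) + 3/(r + 1).
An antiderivative is F(r) = 3*log(r + 1) + 4*log(r + 3).
Then F(4) - F(0) = (3*log(5) + 4*log(7)) - (log(81)) = -4*log(3) + 3*log(5) + 4*log(7).

-4*log(3) + 3*log(5) + 4*log(7)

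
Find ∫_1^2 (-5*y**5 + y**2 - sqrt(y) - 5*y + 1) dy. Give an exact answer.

By the power rule, an antiderivative is F(y) = -5*y**6/6 - 2*y**(3/2)/3 + y**3/3 - 5*y**2/2 + y.
Then F(2) - F(1) = (-176/3 - 4*sqrt(2)/3) - (-8/3) = -56 - 4*sqrt(2)/3.

-56 - 4*sqrt(2)/3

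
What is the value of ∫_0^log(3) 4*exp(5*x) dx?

Let u = exp(x), so du = exp(x) dx. When x = 0, u = 1; when x = log(3), u = 3.
The integral becomes 4·∫ u**4 du from 1 to 3, with antiderivative 4*u**5/5.
Back in x: F(x) = 4*exp(5*x)/5.
Then F(log(3)) - F(0) = (972/5) - (4/5) = 968/5.

968/5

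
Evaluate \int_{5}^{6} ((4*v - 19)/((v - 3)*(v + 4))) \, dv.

Factor the denominator: v**2 + v - 12 = (v + 4)(v - 3).
Partial fractions: (4*v - 19)/((v - 3)*(v + 4)) = 5/(v + 4) - 1/(v - 3).
An antiderivative is F(v) = -log(v - 3) + 5*log(v + 4).
Then F(6) - F(5) = (-log(3) + 5*log(2) + 5*log(5)) - (-log(2) + 10*log(3)) = -11*log(3) + 6*log(2) + 5*log(5).

-11*log(3) + 6*log(2) + 5*log(5)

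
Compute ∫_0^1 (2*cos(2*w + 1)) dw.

Let u = 2*w + 1, so du = 2 dw. When w = 0, u = 1; when w = 1, u = 3.
The integral becomes ∫ cos(u) du from 1 to 3, with antiderivative sin(u).
Back in w: F(w) = sin(2*w + 1).
Then F(1) - F(0) = (sin(3)) - (sin(1)) = -sin(1) + sin(3).

-sin(1) + sin(3)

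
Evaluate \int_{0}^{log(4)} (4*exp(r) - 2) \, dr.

12 - 4*log(2)

An antiderivative is F(r) = -2*r + 4*exp(r).
Then F(log(4)) - F(0) = (16 - 4*log(2)) - (4) = 12 - 4*log(2).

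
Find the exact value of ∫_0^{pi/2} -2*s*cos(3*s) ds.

Integrate by parts once (u = s, dv = -2*cos(3*s) ds).
An antiderivative is F(s) = -2*s*sin(3*s)/3 - 2*cos(3*s)/9.
Then F(pi/2) - F(0) = (pi/3) - (-2/9) = 2/9 + pi/3.

2/9 + pi/3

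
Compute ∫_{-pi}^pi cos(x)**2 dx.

Use the identity cos^2(x) = (1 + cos(2*x))/2.
An antiderivative is F(x) = x/2 + sin(2*x)/4.
Then F(pi) - F(-pi) = (pi/2) - (-pi/2) = pi.

pi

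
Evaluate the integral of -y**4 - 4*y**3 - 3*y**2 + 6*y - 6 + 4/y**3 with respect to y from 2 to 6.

-133396/45

By the power rule, an antiderivative is F(y) = -y**5/5 - y**4 - y**3 + 3*y**2 - 6*y - 2/y**2.
Then F(6) - F(2) = (-269573/90) - (-309/10) = -133396/45.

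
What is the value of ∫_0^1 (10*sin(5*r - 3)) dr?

2*cos(3) - 2*cos(2)

Let u = 5*r - 3, so du = 5 dr. When r = 0, u = -3; when r = 1, u = 2.
The integral becomes 2·∫ sin(u) du from -3 to 2, with antiderivative -2*cos(u).
Back in r: F(r) = -2*cos(5*r - 3).
Then F(1) - F(0) = (-2*cos(2)) - (-2*cos(3)) = 2*cos(3) - 2*cos(2).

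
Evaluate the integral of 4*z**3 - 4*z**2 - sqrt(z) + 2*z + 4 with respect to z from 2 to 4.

4*sqrt(2)/3 + 180

By the power rule, an antiderivative is F(z) = z**4 - 2*z**(3/2)/3 - 4*z**3/3 + z**2 + 4*z.
Then F(4) - F(2) = (592/3) - (52/3 - 4*sqrt(2)/3) = 4*sqrt(2)/3 + 180.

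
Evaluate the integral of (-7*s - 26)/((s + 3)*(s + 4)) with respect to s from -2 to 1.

-8*log(2) - 2*log(5)

Factor the denominator: s**2 + 7*s + 12 = (s + 4)(s + 3).
Partial fractions: (-7*s - 26)/((s + 3)*(s + 4)) = -2/(s + 4) - 5/(s + 3).
An antiderivative is F(s) = -5*log(s + 3) - 2*log(s + 4).
Then F(1) - F(-2) = (-10*log(2) - 2*log(5)) - (-log(4)) = -8*log(2) - 2*log(5).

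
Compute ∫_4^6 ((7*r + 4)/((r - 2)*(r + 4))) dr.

Factor the denominator: r**2 + 2*r - 8 = (r + 4)(r - 2).
Partial fractions: (7*r + 4)/((r - 2)*(r + 4)) = 4/(r + 4) + 3/(r - 2).
An antiderivative is F(r) = 3*log(r - 2) + 4*log(r + 4).
Then F(6) - F(4) = (4*log(5) + 10*log(2)) - (15*log(2)) = -5*log(2) + 4*log(5).

-5*log(2) + 4*log(5)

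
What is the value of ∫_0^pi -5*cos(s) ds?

An antiderivative is F(s) = -5*sin(s).
Then F(pi) - F(0) = (0) - (0) = 0.

0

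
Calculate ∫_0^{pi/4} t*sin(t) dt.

Integrate by parts once (u = t, dv = sin(t) dt).
An antiderivative is F(t) = -t*cos(t) + sin(t).
Then F(pi/4) - F(0) = (sqrt(2)*(4 - pi)/8) - (0) = sqrt(2)*(4 - pi)/8.

sqrt(2)*(4 - pi)/8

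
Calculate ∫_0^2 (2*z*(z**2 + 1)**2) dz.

Let u = z**2 + 1, so du = 2*z dz. When z = 0, u = 1; when z = 2, u = 5.
The integral becomes ∫ u**2 du from 1 to 5, with antiderivative u**3/3.
Back in z: F(z) = (z**2 + 1)**3/3.
Then F(2) - F(0) = (125/3) - (1/3) = 124/3.

124/3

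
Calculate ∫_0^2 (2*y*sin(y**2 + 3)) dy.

cos(3) - cos(7)

Let u = y**2 + 3, so du = 2*y dy. When y = 0, u = 3; when y = 2, u = 7.
The integral becomes ∫ sin(u) du from 3 to 7, with antiderivative -cos(u).
Back in y: F(y) = -cos(y**2 + 3).
Then F(2) - F(0) = (-cos(7)) - (-cos(3)) = cos(3) - cos(7).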